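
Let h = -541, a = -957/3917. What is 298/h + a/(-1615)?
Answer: -1884616853/3422341655 ≈ -0.55068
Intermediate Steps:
a = -957/3917 (a = -957*1/3917 = -957/3917 ≈ -0.24432)
298/h + a/(-1615) = 298/(-541) - 957/3917/(-1615) = 298*(-1/541) - 957/3917*(-1/1615) = -298/541 + 957/6325955 = -1884616853/3422341655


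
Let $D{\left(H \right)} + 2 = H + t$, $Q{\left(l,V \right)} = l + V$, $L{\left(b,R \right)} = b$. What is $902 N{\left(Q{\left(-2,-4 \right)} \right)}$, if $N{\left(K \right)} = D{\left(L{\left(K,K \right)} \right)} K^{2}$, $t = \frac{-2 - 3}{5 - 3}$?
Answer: $-340956$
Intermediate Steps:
$Q{\left(l,V \right)} = V + l$
$t = - \frac{5}{2} \approx -2.5$
$D{\left(H \right)} = - \frac{9}{2} + H$ ($D{\left(H \right)} = -2 + \left(H - \frac{5}{2}\right) = -2 + \left(- \frac{5}{2} + H\right) = - \frac{9}{2} + H$)
$N{\left(K \right)} = K^{2} \left(- \frac{9}{2} + K\right)$ ($N{\left(K \right)} = \left(- \frac{9}{2} + K\right) K^{2} = K^{2} \left(- \frac{9}{2} + K\right)$)
$902 N{\left(Q{\left(-2,-4 \right)} \right)} = 902 \left(-4 - 2\right)^{2} \left(- \frac{9}{2} - 6\right) = 902 \left(-6\right)^{2} \left(- \frac{9}{2} - 6\right) = 902 \cdot 36 \left(- \frac{21}{2}\right) = 902 \left(-378\right) = -340956$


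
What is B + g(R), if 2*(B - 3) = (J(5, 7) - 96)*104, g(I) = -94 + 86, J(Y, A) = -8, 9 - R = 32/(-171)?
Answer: -5413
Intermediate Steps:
R = 1571/171 (R = 9 - 32/(-171) = 9 - 32*(-1)/171 = 9 - 1*(-32/171) = 9 + 32/171 = 1571/171 ≈ 9.1871)
g(I) = -8
B = -5405 (B = 3 + ((-8 - 96)*104)/2 = 3 + (-104*104)/2 = 3 + (½)*(-10816) = 3 - 5408 = -5405)
B + g(R) = -5405 - 8 = -5413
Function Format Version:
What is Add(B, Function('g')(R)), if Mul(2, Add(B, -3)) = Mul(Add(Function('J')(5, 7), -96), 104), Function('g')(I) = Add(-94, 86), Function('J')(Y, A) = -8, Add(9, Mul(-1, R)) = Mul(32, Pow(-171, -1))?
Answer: -5413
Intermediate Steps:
R = Rational(1571, 171) (R = Add(9, Mul(-1, Mul(32, Pow(-171, -1)))) = Add(9, Mul(-1, Mul(32, Rational(-1, 171)))) = Add(9, Mul(-1, Rational(-32, 171))) = Add(9, Rational(32, 171)) = Rational(1571, 171) ≈ 9.1871)
Function('g')(I) = -8
B = -5405 (B = Add(3, Mul(Rational(1, 2), Mul(Add(-8, -96), 104))) = Add(3, Mul(Rational(1, 2), Mul(-104, 104))) = Add(3, Mul(Rational(1, 2), -10816)) = Add(3, -5408) = -5405)
Add(B, Function('g')(R)) = Add(-5405, -8) = -5413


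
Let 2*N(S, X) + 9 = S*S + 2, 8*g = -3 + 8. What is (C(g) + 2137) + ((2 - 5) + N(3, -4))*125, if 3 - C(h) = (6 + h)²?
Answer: 118151/64 ≈ 1846.1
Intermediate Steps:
g = 5/8 (g = (-3 + 8)/8 = (⅛)*5 = 5/8 ≈ 0.62500)
C(h) = 3 - (6 + h)²
N(S, X) = -7/2 + S²/2 (N(S, X) = -9/2 + (S*S + 2)/2 = -9/2 + (S² + 2)/2 = -9/2 + (2 + S²)/2 = -9/2 + (1 + S²/2) = -7/2 + S²/2)
(C(g) + 2137) + ((2 - 5) + N(3, -4))*125 = ((3 - (6 + 5/8)²) + 2137) + ((2 - 5) + (-7/2 + (½)*3²))*125 = ((3 - (53/8)²) + 2137) + (-3 + (-7/2 + (½)*9))*125 = ((3 - 1*2809/64) + 2137) + (-3 + (-7/2 + 9/2))*125 = ((3 - 2809/64) + 2137) + (-3 + 1)*125 = (-2617/64 + 2137) - 2*125 = 134151/64 - 250 = 118151/64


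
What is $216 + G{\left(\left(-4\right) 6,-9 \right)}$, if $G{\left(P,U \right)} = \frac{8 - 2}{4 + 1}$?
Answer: $\frac{1086}{5} \approx 217.2$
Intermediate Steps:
$G{\left(P,U \right)} = \frac{6}{5}$
$216 + G{\left(\left(-4\right) 6,-9 \right)} = 216 + \frac{6}{5} = \frac{1086}{5}$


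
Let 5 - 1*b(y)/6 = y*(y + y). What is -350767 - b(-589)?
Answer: 3812255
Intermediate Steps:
b(y) = 30 - 12*y² (b(y) = 30 - 6*y*(y + y) = 30 - 6*y*2*y = 30 - 12*y²)
-350767 - b(-589) = -350767 - (30 - 12*(-589)²) = -350767 - (30 - 12*346921) = -350767 - (30 - 4163052) = -350767 - 1*(-4163022) = -350767 + 4163022 = 3812255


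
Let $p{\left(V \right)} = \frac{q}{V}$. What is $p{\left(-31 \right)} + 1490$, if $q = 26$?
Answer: $\frac{46164}{31} \approx 1489.2$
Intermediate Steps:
$p{\left(V \right)} = \frac{26}{V}$
$p{\left(-31 \right)} + 1490 = \frac{26}{-31} + 1490 = 26 \left(- \frac{1}{31}\right) + 1490 = - \frac{26}{31} + 1490 = \frac{46164}{31}$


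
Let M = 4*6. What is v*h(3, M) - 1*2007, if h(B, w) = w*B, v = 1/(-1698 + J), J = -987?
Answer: -1796289/895 ≈ -2007.0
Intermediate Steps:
M = 24
v = -1/2685 (v = 1/(-1698 - 987) = 1/(-2685) = -1/2685 ≈ -0.00037244)
h(B, w) = B*w
v*h(3, M) - 1*2007 = -24/895 - 1*2007 = -1/2685*72 - 2007 = -24/895 - 2007 = -1796289/895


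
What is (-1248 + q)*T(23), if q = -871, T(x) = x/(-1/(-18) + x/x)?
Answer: -877266/19 ≈ -46172.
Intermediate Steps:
T(x) = 18*x/19 (T(x) = x/(-1*(-1/18) + 1) = x/(1/18 + 1) = x/(19/18) = x*(18/19) = 18*x/19)
(-1248 + q)*T(23) = (-1248 - 871)*((18/19)*23) = -2119*414/19 = -877266/19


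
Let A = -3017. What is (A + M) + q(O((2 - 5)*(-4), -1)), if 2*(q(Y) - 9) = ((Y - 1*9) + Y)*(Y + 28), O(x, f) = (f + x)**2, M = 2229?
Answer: 33159/2 ≈ 16580.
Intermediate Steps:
q(Y) = 9 + (-9 + 2*Y)*(28 + Y)/2 (q(Y) = 9 + (((Y - 1*9) + Y)*(Y + 28))/2 = 9 + (((Y - 9) + Y)*(28 + Y))/2 = 9 + (((-9 + Y) + Y)*(28 + Y))/2 = 9 + ((-9 + 2*Y)*(28 + Y))/2 = 9 + (-9 + 2*Y)*(28 + Y)/2)
(A + M) + q(O((2 - 5)*(-4), -1)) = (-3017 + 2229) + (-117 + ((-1 + (2 - 5)*(-4))**2)**2 + 47*(-1 + (2 - 5)*(-4))**2/2) = -788 + (-117 + ((-1 - 3*(-4))**2)**2 + 47*(-1 - 3*(-4))**2/2) = -788 + (-117 + ((-1 + 12)**2)**2 + 47*(-1 + 12)**2/2) = -788 + (-117 + (11**2)**2 + (47/2)*11**2) = -788 + (-117 + 121**2 + (47/2)*121) = -788 + (-117 + 14641 + 5687/2) = -788 + 34735/2 = 33159/2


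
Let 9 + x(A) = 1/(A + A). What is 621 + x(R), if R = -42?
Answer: 51407/84 ≈ 611.99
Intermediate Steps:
x(A) = -9 + 1/(2*A) (x(A) = -9 + 1/(A + A) = -9 + 1/(2*A))
621 + x(R) = 621 + (-9 + (½)/(-42)) = 621 + (-9 + (½)*(-1/42)) = 621 + (-9 - 1/84) = 621 - 757/84 = 51407/84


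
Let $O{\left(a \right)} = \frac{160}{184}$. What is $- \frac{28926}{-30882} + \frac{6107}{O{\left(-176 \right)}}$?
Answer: $\frac{723049187}{102940} \approx 7024.0$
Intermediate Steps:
$O{\left(a \right)} = \frac{20}{23}$ ($O{\left(a \right)} = 160 \cdot \frac{1}{184} = \frac{20}{23}$)
$- \frac{28926}{-30882} + \frac{6107}{O{\left(-176 \right)}} = - \frac{28926}{-30882} + \frac{6107}{\frac{20}{23}} = \left(-28926\right) \left(- \frac{1}{30882}\right) + 6107 \cdot \frac{23}{20} = \frac{4821}{5147} + \frac{140461}{20} = \frac{723049187}{102940}$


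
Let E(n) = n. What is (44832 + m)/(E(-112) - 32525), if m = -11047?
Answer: -33785/32637 ≈ -1.0352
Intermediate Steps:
(44832 + m)/(E(-112) - 32525) = (44832 - 11047)/(-112 - 32525) = 33785/(-32637) = 33785*(-1/32637) = -33785/32637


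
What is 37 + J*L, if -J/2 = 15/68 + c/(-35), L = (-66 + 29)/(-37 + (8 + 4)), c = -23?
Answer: 1023457/29750 ≈ 34.402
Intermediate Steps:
L = 37/25 (L = -37/(-37 + 12) = -37/(-25) = -37*(-1/25) = 37/25 ≈ 1.4800)
J = -2089/1190 (J = -2*(15/68 - 23/(-35)) = -2*(15*(1/68) - 23*(-1/35)) = -2*(15/68 + 23/35) = -2*2089/2380 = -2089/1190 ≈ -1.7555)
37 + J*L = 37 - 2089/1190*37/25 = 37 - 77293/29750 = 1023457/29750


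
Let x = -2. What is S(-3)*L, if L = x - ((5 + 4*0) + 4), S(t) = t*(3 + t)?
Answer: 0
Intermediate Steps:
L = -11 (L = -2 - ((5 + 4*0) + 4) = -2 - ((5 + 0) + 4) = -2 - (5 + 4) = -2 - 1*9 = -2 - 9 = -11)
S(-3)*L = -3*(3 - 3)*(-11) = -3*0*(-11) = 0*(-11) = 0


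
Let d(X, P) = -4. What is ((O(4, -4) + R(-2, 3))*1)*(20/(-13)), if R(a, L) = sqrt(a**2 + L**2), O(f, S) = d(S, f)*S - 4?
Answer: -240/13 - 20*sqrt(13)/13 ≈ -24.009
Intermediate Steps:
O(f, S) = -4 - 4*S (O(f, S) = -4*S - 4 = -4 - 4*S)
R(a, L) = sqrt(L**2 + a**2)
((O(4, -4) + R(-2, 3))*1)*(20/(-13)) = (((-4 - 4*(-4)) + sqrt(3**2 + (-2)**2))*1)*(20/(-13)) = (((-4 + 16) + sqrt(9 + 4))*1)*(20*(-1/13)) = ((12 + sqrt(13))*1)*(-20/13) = (12 + sqrt(13))*(-20/13) = -240/13 - 20*sqrt(13)/13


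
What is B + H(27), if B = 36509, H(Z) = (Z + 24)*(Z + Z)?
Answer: 39263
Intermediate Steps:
H(Z) = 2*Z*(24 + Z) (H(Z) = (24 + Z)*(2*Z) = 2*Z*(24 + Z))
B + H(27) = 36509 + 2*27*(24 + 27) = 36509 + 2*27*51 = 36509 + 2754 = 39263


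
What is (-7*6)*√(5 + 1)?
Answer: -42*√6 ≈ -102.88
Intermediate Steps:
(-7*6)*√(5 + 1) = -42*√6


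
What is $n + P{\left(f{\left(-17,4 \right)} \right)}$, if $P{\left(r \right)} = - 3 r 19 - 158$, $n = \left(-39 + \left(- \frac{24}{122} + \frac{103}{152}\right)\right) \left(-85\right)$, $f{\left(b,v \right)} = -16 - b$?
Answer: $\frac{28364185}{9272} \approx 3059.1$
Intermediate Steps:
$n = \frac{30357665}{9272}$ ($n = \left(-39 + \left(\left(-24\right) \frac{1}{122} + 103 \cdot \frac{1}{152}\right)\right) \left(-85\right) = \left(-39 + \left(- \frac{12}{61} + \frac{103}{152}\right)\right) \left(-85\right) = \left(-39 + \frac{4459}{9272}\right) \left(-85\right) = \left(- \frac{357149}{9272}\right) \left(-85\right) = \frac{30357665}{9272} \approx 3274.1$)
$P{\left(r \right)} = -158 - 57 r$ ($P{\left(r \right)} = - 3 \cdot 19 r - 158 = - 57 r - 158 = -158 - 57 r$)
$n + P{\left(f{\left(-17,4 \right)} \right)} = \frac{30357665}{9272} - \left(158 + 57 \left(-16 - -17\right)\right) = \frac{30357665}{9272} - \left(158 + 57 \left(-16 + 17\right)\right) = \frac{30357665}{9272} - 215 = \frac{28364185}{9272}$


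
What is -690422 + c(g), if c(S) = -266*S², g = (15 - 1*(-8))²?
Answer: -75128128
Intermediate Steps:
g = 529 (g = (15 + 8)² = 23² = 529)
-690422 + c(g) = -690422 - 266*529² = -690422 - 266*279841 = -690422 - 74437706 = -75128128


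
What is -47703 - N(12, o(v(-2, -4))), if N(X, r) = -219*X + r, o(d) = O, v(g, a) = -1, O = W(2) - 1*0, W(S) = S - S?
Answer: -45075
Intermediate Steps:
W(S) = 0
O = 0 (O = 0 - 1*0 = 0 + 0 = 0)
o(d) = 0
N(X, r) = r - 219*X
-47703 - N(12, o(v(-2, -4))) = -47703 - (0 - 219*12) = -47703 - (0 - 2628) = -47703 - 1*(-2628) = -47703 + 2628 = -45075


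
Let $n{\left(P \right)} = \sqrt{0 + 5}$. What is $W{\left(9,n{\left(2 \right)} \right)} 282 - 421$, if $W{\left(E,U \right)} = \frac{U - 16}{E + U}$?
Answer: $- \frac{37007}{38} + \frac{3525 \sqrt{5}}{38} \approx -766.44$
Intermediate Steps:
$n{\left(P \right)} = \sqrt{5}$
$W{\left(E,U \right)} = \frac{-16 + U}{E + U}$
$W{\left(9,n{\left(2 \right)} \right)} 282 - 421 = \frac{-16 + \sqrt{5}}{9 + \sqrt{5}} \cdot 282 - 421 = \frac{282 \left(-16 + \sqrt{5}\right)}{9 + \sqrt{5}} - 421 = -421 + \frac{282 \left(-16 + \sqrt{5}\right)}{9 + \sqrt{5}}$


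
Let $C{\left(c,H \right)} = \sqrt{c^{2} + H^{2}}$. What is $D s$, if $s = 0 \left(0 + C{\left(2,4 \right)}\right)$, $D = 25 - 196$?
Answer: $0$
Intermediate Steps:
$D = -171$ ($D = 25 - 196 = -171$)
$C{\left(c,H \right)} = \sqrt{H^{2} + c^{2}}$
$s = 0$ ($s = 0 \left(0 + \sqrt{4^{2} + 2^{2}}\right) = 0 \left(0 + \sqrt{16 + 4}\right) = 0 \left(0 + \sqrt{20}\right) = 0 \left(0 + 2 \sqrt{5}\right) = 0 \cdot 2 \sqrt{5} = 0$)
$D s = \left(-171\right) 0 = 0$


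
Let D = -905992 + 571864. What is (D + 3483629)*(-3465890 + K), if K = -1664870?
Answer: -16159333750760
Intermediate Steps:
D = -334128
(D + 3483629)*(-3465890 + K) = (-334128 + 3483629)*(-3465890 - 1664870) = 3149501*(-5130760) = -16159333750760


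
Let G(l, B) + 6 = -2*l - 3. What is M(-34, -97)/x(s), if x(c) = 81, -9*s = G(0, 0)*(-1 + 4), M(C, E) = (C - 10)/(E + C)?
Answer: 44/10611 ≈ 0.0041466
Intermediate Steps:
M(C, E) = (-10 + C)/(C + E)
G(l, B) = -9 - 2*l (G(l, B) = -6 + (-2*l - 3) = -6 + (-3 - 2*l) = -9 - 2*l)
s = 3 (s = -(-9 - 2*0)*(-1 + 4)/9 = -(-9 + 0)*3/9 = -(-1)*3 = -⅑*(-27) = 3)
M(-34, -97)/x(s) = ((-10 - 34)/(-34 - 97))/81 = (-44/(-131))*(1/81) = -1/131*(-44)*(1/81) = (44/131)*(1/81) = 44/10611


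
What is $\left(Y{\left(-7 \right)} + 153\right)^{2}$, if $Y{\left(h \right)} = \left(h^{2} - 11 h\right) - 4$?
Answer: $75625$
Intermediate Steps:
$Y{\left(h \right)} = -4 + h^{2} - 11 h$
$\left(Y{\left(-7 \right)} + 153\right)^{2} = \left(\left(-4 + \left(-7\right)^{2} - -77\right) + 153\right)^{2} = \left(\left(-4 + 49 + 77\right) + 153\right)^{2} = \left(122 + 153\right)^{2} = 275^{2} = 75625$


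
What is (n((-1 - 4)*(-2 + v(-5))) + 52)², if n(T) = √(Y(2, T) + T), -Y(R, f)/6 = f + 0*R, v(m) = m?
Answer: 2529 + 520*I*√7 ≈ 2529.0 + 1375.8*I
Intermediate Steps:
Y(R, f) = -6*f (Y(R, f) = -6*(f + 0*R) = -6*(f + 0) = -6*f)
n(T) = √5*√(-T) (n(T) = √(-6*T + T) = √(-5*T) = √5*√(-T))
(n((-1 - 4)*(-2 + v(-5))) + 52)² = (√5*√(-(-1 - 4)*(-2 - 5)) + 52)² = (√5*√(-(-5)*(-7)) + 52)² = (√5*√(-1*35) + 52)² = (√5*√(-35) + 52)² = (√5*(I*√35) + 52)² = (5*I*√7 + 52)² = (52 + 5*I*√7)²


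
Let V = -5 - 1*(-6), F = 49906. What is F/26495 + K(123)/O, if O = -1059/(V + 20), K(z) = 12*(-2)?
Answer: 22067978/9352735 ≈ 2.3595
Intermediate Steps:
V = 1 (V = -5 + 6 = 1)
K(z) = -24
O = -353/7 (O = -1059/(1 + 20) = -1059/21 = (1/21)*(-1059) = -353/7 ≈ -50.429)
F/26495 + K(123)/O = 49906/26495 - 24/(-353/7) = 49906*(1/26495) - 24*(-7/353) = 49906/26495 + 168/353 = 22067978/9352735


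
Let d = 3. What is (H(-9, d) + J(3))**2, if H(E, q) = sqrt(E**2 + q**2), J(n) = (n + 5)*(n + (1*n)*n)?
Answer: 9306 + 576*sqrt(10) ≈ 11127.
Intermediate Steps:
J(n) = (5 + n)*(n + n**2) (J(n) = (5 + n)*(n + n*n) = (5 + n)*(n + n**2))
(H(-9, d) + J(3))**2 = (sqrt((-9)**2 + 3**2) + 3*(5 + 3**2 + 6*3))**2 = (sqrt(81 + 9) + 3*(5 + 9 + 18))**2 = (sqrt(90) + 3*32)**2 = (3*sqrt(10) + 96)**2 = (96 + 3*sqrt(10))**2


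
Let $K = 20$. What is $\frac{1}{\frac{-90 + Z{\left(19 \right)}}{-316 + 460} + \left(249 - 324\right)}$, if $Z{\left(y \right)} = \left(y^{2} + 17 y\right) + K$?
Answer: $- \frac{72}{5093} \approx -0.014137$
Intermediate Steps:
$Z{\left(y \right)} = 20 + y^{2} + 17 y$ ($Z{\left(y \right)} = \left(y^{2} + 17 y\right) + 20 = 20 + y^{2} + 17 y$)
$\frac{1}{\frac{-90 + Z{\left(19 \right)}}{-316 + 460} + \left(249 - 324\right)} = \frac{1}{\frac{-90 + \left(20 + 19^{2} + 17 \cdot 19\right)}{-316 + 460} + \left(249 - 324\right)} = \frac{1}{\frac{-90 + \left(20 + 361 + 323\right)}{144} + \left(249 - 324\right)} = \frac{1}{\left(-90 + 704\right) \frac{1}{144} - 75} = \frac{1}{614 \cdot \frac{1}{144} - 75} = \frac{1}{\frac{307}{72} - 75} = \frac{1}{- \frac{5093}{72}} = - \frac{72}{5093}$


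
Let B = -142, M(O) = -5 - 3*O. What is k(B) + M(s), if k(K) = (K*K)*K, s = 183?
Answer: -2863842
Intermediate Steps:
k(K) = K³ (k(K) = K²*K = K³)
k(B) + M(s) = (-142)³ + (-5 - 3*183) = -2863288 + (-5 - 549) = -2863288 - 554 = -2863842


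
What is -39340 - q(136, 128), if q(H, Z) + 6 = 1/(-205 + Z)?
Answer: -3028717/77 ≈ -39334.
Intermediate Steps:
q(H, Z) = -6 + 1/(-205 + Z)
-39340 - q(136, 128) = -39340 - (1231 - 6*128)/(-205 + 128) = -39340 - (1231 - 768)/(-77) = -39340 - (-1)*463/77 = -39340 - 1*(-463/77) = -39340 + 463/77 = -3028717/77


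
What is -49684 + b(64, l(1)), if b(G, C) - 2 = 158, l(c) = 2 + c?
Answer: -49524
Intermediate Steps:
b(G, C) = 160 (b(G, C) = 2 + 158 = 160)
-49684 + b(64, l(1)) = -49684 + 160 = -49524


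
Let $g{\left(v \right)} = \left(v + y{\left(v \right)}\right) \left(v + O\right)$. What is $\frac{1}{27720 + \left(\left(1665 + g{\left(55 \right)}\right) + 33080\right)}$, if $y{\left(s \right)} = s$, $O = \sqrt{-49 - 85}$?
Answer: $\frac{13703}{939185325} - \frac{22 i \sqrt{134}}{939185325} \approx 1.459 \cdot 10^{-5} - 2.7116 \cdot 10^{-7} i$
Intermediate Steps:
$O = i \sqrt{134}$ ($O = \sqrt{-134} = i \sqrt{134} \approx 11.576 i$)
$g{\left(v \right)} = 2 v \left(v + i \sqrt{134}\right)$ ($g{\left(v \right)} = \left(v + v\right) \left(v + i \sqrt{134}\right) = 2 v \left(v + i \sqrt{134}\right)$)
$\frac{1}{27720 + \left(\left(1665 + g{\left(55 \right)}\right) + 33080\right)} = \frac{1}{27720 + \left(\left(1665 + 2 \cdot 55 \left(55 + i \sqrt{134}\right)\right) + 33080\right)} = \frac{1}{27720 + \left(\left(1665 + \left(6050 + 110 i \sqrt{134}\right)\right) + 33080\right)} = \frac{1}{27720 + \left(\left(7715 + 110 i \sqrt{134}\right) + 33080\right)} = \frac{1}{27720 + \left(40795 + 110 i \sqrt{134}\right)} = \frac{1}{68515 + 110 i \sqrt{134}}$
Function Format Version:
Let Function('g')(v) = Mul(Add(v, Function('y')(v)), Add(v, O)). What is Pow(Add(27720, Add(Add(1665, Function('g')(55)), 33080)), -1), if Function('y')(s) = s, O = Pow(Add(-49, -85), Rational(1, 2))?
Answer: Add(Rational(13703, 939185325), Mul(Rational(-22, 939185325), I, Pow(134, Rational(1, 2)))) ≈ Add(1.4590e-5, Mul(-2.7116e-7, I))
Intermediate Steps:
O = Mul(I, Pow(134, Rational(1, 2))) (O = Pow(-134, Rational(1, 2)) = Mul(I, Pow(134, Rational(1, 2))) ≈ Mul(11.576, I))
Function('g')(v) = Mul(2, v, Add(v, Mul(I, Pow(134, Rational(1, 2))))) (Function('g')(v) = Mul(Add(v, v), Add(v, Mul(I, Pow(134, Rational(1, 2))))) = Mul(Mul(2, v), Add(v, Mul(I, Pow(134, Rational(1, 2))))) = Mul(2, v, Add(v, Mul(I, Pow(134, Rational(1, 2))))))
Pow(Add(27720, Add(Add(1665, Function('g')(55)), 33080)), -1) = Pow(Add(27720, Add(Add(1665, Mul(2, 55, Add(55, Mul(I, Pow(134, Rational(1, 2)))))), 33080)), -1) = Pow(Add(27720, Add(Add(1665, Add(6050, Mul(110, I, Pow(134, Rational(1, 2))))), 33080)), -1) = Pow(Add(27720, Add(Add(7715, Mul(110, I, Pow(134, Rational(1, 2)))), 33080)), -1) = Pow(Add(27720, Add(40795, Mul(110, I, Pow(134, Rational(1, 2))))), -1) = Pow(Add(68515, Mul(110, I, Pow(134, Rational(1, 2)))), -1)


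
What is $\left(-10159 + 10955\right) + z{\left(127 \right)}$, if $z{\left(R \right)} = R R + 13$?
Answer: $16938$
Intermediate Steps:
$z{\left(R \right)} = 13 + R^{2}$ ($z{\left(R \right)} = R^{2} + 13 = 13 + R^{2}$)
$\left(-10159 + 10955\right) + z{\left(127 \right)} = \left(-10159 + 10955\right) + \left(13 + 127^{2}\right) = 796 + \left(13 + 16129\right) = 796 + 16142 = 16938$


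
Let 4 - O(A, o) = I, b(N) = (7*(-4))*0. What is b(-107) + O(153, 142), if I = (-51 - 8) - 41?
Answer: 104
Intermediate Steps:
b(N) = 0 (b(N) = -28*0 = 0)
I = -100 (I = -59 - 41 = -100)
O(A, o) = 104 (O(A, o) = 4 - 1*(-100) = 4 + 100 = 104)
b(-107) + O(153, 142) = 0 + 104 = 104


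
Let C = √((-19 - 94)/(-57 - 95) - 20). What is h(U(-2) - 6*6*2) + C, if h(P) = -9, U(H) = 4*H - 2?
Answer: -9 + I*√111226/76 ≈ -9.0 + 4.3882*I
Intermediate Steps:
U(H) = -2 + 4*H
C = I*√111226/76 (C = √(-113/(-152) - 20) = √(-113*(-1/152) - 20) = √(113/152 - 20) = √(-2927/152) = I*√111226/76 ≈ 4.3882*I)
h(U(-2) - 6*6*2) + C = -9 + I*√111226/76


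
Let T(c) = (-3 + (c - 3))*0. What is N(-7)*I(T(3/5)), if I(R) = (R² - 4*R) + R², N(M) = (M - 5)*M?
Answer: 0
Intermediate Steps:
N(M) = M*(-5 + M) (N(M) = (-5 + M)*M = M*(-5 + M))
T(c) = 0 (T(c) = (-3 + (-3 + c))*0 = (-6 + c)*0 = 0)
I(R) = -4*R + 2*R²
N(-7)*I(T(3/5)) = (-7*(-5 - 7))*(2*0*(-2 + 0)) = (-7*(-12))*(2*0*(-2)) = 84*0 = 0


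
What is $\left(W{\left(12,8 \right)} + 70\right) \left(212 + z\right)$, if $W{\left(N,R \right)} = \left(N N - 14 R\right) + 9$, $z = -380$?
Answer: $-18648$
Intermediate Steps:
$W{\left(N,R \right)} = 9 + N^{2} - 14 R$ ($W{\left(N,R \right)} = \left(N^{2} - 14 R\right) + 9 = 9 + N^{2} - 14 R$)
$\left(W{\left(12,8 \right)} + 70\right) \left(212 + z\right) = \left(\left(9 + 12^{2} - 112\right) + 70\right) \left(212 - 380\right) = \left(\left(9 + 144 - 112\right) + 70\right) \left(-168\right) = \left(41 + 70\right) \left(-168\right) = 111 \left(-168\right) = -18648$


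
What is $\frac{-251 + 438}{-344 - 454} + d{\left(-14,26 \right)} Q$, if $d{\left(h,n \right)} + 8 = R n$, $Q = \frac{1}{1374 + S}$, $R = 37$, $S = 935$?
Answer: $\frac{329509}{1842582} \approx 0.17883$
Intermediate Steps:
$Q = \frac{1}{2309}$ ($Q = \frac{1}{1374 + 935} = \frac{1}{2309} \approx 0.00043309$)
$d{\left(h,n \right)} = -8 + 37 n$
$\frac{-251 + 438}{-344 - 454} + d{\left(-14,26 \right)} Q = \frac{-251 + 438}{-344 - 454} + \left(-8 + 37 \cdot 26\right) \frac{1}{2309} = \frac{187}{-798} + \left(-8 + 962\right) \frac{1}{2309} = 187 \left(- \frac{1}{798}\right) + 954 \cdot \frac{1}{2309} = - \frac{187}{798} + \frac{954}{2309} = \frac{329509}{1842582}$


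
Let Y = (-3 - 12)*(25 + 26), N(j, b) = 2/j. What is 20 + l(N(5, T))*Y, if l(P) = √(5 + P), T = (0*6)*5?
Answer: 20 - 459*√15 ≈ -1757.7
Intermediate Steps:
T = 0 (T = 0*5 = 0)
Y = -765 (Y = -15*51 = -765)
20 + l(N(5, T))*Y = 20 + √(5 + 2/5)*(-765) = 20 + √(5 + 2*(⅕))*(-765) = 20 + √(5 + ⅖)*(-765) = 20 + √(27/5)*(-765) = 20 + (3*√15/5)*(-765) = 20 - 459*√15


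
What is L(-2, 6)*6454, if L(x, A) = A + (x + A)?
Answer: 64540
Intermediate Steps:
L(x, A) = x + 2*A (L(x, A) = A + (A + x) = x + 2*A)
L(-2, 6)*6454 = (-2 + 2*6)*6454 = (-2 + 12)*6454 = 10*6454 = 64540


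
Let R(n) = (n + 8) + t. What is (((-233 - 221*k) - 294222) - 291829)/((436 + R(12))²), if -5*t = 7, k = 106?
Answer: -15242750/5166529 ≈ -2.9503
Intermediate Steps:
t = -7/5 (t = -⅕*7 = -7/5 ≈ -1.4000)
R(n) = 33/5 + n (R(n) = (n + 8) - 7/5 = (8 + n) - 7/5 = 33/5 + n)
(((-233 - 221*k) - 294222) - 291829)/((436 + R(12))²) = (((-233 - 221*106) - 294222) - 291829)/((436 + (33/5 + 12))²) = (((-233 - 23426) - 294222) - 291829)/((436 + 93/5)²) = ((-23659 - 294222) - 291829)/((2273/5)²) = (-317881 - 291829)/(5166529/25) = -609710*25/5166529 = -15242750/5166529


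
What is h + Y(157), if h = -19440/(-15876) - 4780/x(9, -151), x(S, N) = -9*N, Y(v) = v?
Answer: 10302107/66591 ≈ 154.71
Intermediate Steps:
h = -152680/66591 (h = -19440/(-15876) - 4780/((-9*(-151))) = -19440*(-1/15876) - 4780/1359 = 60/49 - 4780*1/1359 = 60/49 - 4780/1359 = -152680/66591 ≈ -2.2928)
h + Y(157) = -152680/66591 + 157 = 10302107/66591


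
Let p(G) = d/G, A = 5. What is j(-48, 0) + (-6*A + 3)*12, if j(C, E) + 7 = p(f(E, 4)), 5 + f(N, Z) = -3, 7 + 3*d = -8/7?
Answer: -18517/56 ≈ -330.66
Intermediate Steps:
d = -19/7 (d = -7/3 + (-8/7)/3 = -7/3 + (-8*⅐)/3 = -7/3 + (⅓)*(-8/7) = -7/3 - 8/21 = -19/7 ≈ -2.7143)
f(N, Z) = -8 (f(N, Z) = -5 - 3 = -8)
p(G) = -19/(7*G)
j(C, E) = -373/56 (j(C, E) = -7 - 19/7/(-8) = -7 - 19/7*(-⅛) = -7 + 19/56 = -373/56)
j(-48, 0) + (-6*A + 3)*12 = -373/56 + (-6*5 + 3)*12 = -373/56 + (-30 + 3)*12 = -373/56 - 27*12 = -373/56 - 324 = -18517/56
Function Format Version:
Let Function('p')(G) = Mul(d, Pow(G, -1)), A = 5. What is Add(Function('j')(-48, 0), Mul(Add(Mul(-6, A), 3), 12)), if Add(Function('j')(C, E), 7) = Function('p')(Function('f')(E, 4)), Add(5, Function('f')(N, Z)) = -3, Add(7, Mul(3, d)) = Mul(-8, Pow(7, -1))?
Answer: Rational(-18517, 56) ≈ -330.66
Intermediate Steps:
d = Rational(-19, 7) (d = Add(Rational(-7, 3), Mul(Rational(1, 3), Mul(-8, Pow(7, -1)))) = Add(Rational(-7, 3), Mul(Rational(1, 3), Mul(-8, Rational(1, 7)))) = Add(Rational(-7, 3), Mul(Rational(1, 3), Rational(-8, 7))) = Add(Rational(-7, 3), Rational(-8, 21)) = Rational(-19, 7) ≈ -2.7143)
Function('f')(N, Z) = -8 (Function('f')(N, Z) = Add(-5, -3) = -8)
Function('p')(G) = Mul(Rational(-19, 7), Pow(G, -1))
Function('j')(C, E) = Rational(-373, 56) (Function('j')(C, E) = Add(-7, Mul(Rational(-19, 7), Pow(-8, -1))) = Add(-7, Mul(Rational(-19, 7), Rational(-1, 8))) = Add(-7, Rational(19, 56)) = Rational(-373, 56))
Add(Function('j')(-48, 0), Mul(Add(Mul(-6, A), 3), 12)) = Add(Rational(-373, 56), Mul(Add(Mul(-6, 5), 3), 12)) = Add(Rational(-373, 56), Mul(Add(-30, 3), 12)) = Add(Rational(-373, 56), Mul(-27, 12)) = Add(Rational(-373, 56), -324) = Rational(-18517, 56)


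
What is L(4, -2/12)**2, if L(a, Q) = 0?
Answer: 0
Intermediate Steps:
L(4, -2/12)**2 = 0**2 = 0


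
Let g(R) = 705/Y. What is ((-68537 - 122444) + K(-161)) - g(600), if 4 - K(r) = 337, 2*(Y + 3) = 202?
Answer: -18749477/98 ≈ -1.9132e+5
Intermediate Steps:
Y = 98 (Y = -3 + (½)*202 = -3 + 101 = 98)
K(r) = -333 (K(r) = 4 - 1*337 = 4 - 337 = -333)
g(R) = 705/98
((-68537 - 122444) + K(-161)) - g(600) = ((-68537 - 122444) - 333) - 1*705/98 = (-190981 - 333) - 705/98 = -191314 - 705/98 = -18749477/98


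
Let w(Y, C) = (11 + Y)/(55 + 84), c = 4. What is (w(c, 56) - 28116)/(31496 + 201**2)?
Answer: -3908109/9993683 ≈ -0.39106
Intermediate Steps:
w(Y, C) = 11/139 + Y/139 (w(Y, C) = (11 + Y)/139 = (11 + Y)*(1/139) = 11/139 + Y/139)
(w(c, 56) - 28116)/(31496 + 201**2) = ((11/139 + (1/139)*4) - 28116)/(31496 + 201**2) = ((11/139 + 4/139) - 28116)/(31496 + 40401) = (15/139 - 28116)/71897 = -3908109/139*1/71897 = -3908109/9993683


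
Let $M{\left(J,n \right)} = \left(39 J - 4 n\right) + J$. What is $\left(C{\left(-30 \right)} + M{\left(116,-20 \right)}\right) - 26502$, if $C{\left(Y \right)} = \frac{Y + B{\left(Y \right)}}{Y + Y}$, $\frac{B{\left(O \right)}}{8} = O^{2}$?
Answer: $- \frac{43803}{2} \approx -21902.0$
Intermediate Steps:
$B{\left(O \right)} = 8 O^{2}$
$M{\left(J,n \right)} = - 4 n + 40 J$ ($M{\left(J,n \right)} = \left(- 4 n + 39 J\right) + J = - 4 n + 40 J$)
$C{\left(Y \right)} = \frac{Y + 8 Y^{2}}{2 Y}$ ($C{\left(Y \right)} = \frac{Y + 8 Y^{2}}{Y + Y} = \frac{Y + 8 Y^{2}}{2 Y}$)
$\left(C{\left(-30 \right)} + M{\left(116,-20 \right)}\right) - 26502 = \left(\left(\frac{1}{2} + 4 \left(-30\right)\right) + \left(\left(-4\right) \left(-20\right) + 40 \cdot 116\right)\right) - 26502 = \left(\left(\frac{1}{2} - 120\right) + \left(80 + 4640\right)\right) - 26502 = \left(- \frac{239}{2} + 4720\right) - 26502 = \frac{9201}{2} - 26502 = - \frac{43803}{2}$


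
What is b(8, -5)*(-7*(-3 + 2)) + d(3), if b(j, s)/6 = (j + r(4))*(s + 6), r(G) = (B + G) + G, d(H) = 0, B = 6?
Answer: 924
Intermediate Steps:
r(G) = 6 + 2*G (r(G) = (6 + G) + G = 6 + 2*G)
b(j, s) = 6*(6 + s)*(14 + j) (b(j, s) = 6*((j + (6 + 2*4))*(s + 6)) = 6*((j + (6 + 8))*(6 + s)) = 6*((j + 14)*(6 + s)) = 6*((14 + j)*(6 + s)) = 6*((6 + s)*(14 + j)) = 6*(6 + s)*(14 + j))
b(8, -5)*(-7*(-3 + 2)) + d(3) = (504 + 36*8 + 84*(-5) + 6*8*(-5))*(-7*(-3 + 2)) + 0 = (504 + 288 - 420 - 240)*(-7*(-1)) + 0 = 132*7 + 0 = 924 + 0 = 924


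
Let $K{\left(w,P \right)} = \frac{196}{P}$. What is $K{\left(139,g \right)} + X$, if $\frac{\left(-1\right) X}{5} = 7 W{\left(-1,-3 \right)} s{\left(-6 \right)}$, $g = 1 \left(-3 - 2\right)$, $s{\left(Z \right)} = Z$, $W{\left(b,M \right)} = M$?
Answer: $- \frac{3346}{5} \approx -669.2$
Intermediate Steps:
$g = -5$ ($g = 1 \left(-5\right) = -5$)
$X = -630$ ($X = - 5 \cdot 7 \left(-3\right) \left(-6\right) = - 5 \left(\left(-21\right) \left(-6\right)\right) = \left(-5\right) 126 = -630$)
$K{\left(139,g \right)} + X = \frac{196}{-5} - 630 = 196 \left(- \frac{1}{5}\right) - 630 = - \frac{196}{5} - 630 = - \frac{3346}{5}$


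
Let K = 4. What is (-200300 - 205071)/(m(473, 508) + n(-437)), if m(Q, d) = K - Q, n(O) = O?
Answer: 405371/906 ≈ 447.43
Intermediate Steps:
m(Q, d) = 4 - Q
(-200300 - 205071)/(m(473, 508) + n(-437)) = (-200300 - 205071)/((4 - 1*473) - 437) = -405371/((4 - 473) - 437) = -405371/(-469 - 437) = -405371/(-906) = -405371*(-1/906) = 405371/906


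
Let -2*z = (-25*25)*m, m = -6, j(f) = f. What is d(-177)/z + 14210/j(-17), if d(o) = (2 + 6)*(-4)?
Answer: -26643206/31875 ≈ -835.87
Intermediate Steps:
z = -1875 (z = -(-25*25)*(-6)/2 = -(-625)*(-6)/2 = -½*3750 = -1875)
d(o) = -32 (d(o) = 8*(-4) = -32)
d(-177)/z + 14210/j(-17) = -32/(-1875) + 14210/(-17) = -32*(-1/1875) + 14210*(-1/17) = 32/1875 - 14210/17 = -26643206/31875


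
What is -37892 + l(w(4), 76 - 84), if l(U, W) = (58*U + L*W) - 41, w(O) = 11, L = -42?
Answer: -36959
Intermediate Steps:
l(U, W) = -41 - 42*W + 58*U (l(U, W) = (58*U - 42*W) - 41 = (-42*W + 58*U) - 41 = -41 - 42*W + 58*U)
-37892 + l(w(4), 76 - 84) = -37892 + (-41 - 42*(76 - 84) + 58*11) = -37892 + (-41 - 42*(-8) + 638) = -37892 + (-41 + 336 + 638) = -37892 + 933 = -36959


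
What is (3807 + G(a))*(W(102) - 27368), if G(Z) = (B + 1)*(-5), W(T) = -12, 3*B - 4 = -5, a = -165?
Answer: -312433180/3 ≈ -1.0414e+8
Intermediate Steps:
B = -1/3 (B = 4/3 + (1/3)*(-5) = 4/3 - 5/3 = -1/3 ≈ -0.33333)
G(Z) = -10/3 (G(Z) = (-1/3 + 1)*(-5) = (2/3)*(-5) = -10/3)
(3807 + G(a))*(W(102) - 27368) = (3807 - 10/3)*(-12 - 27368) = (11411/3)*(-27380) = -312433180/3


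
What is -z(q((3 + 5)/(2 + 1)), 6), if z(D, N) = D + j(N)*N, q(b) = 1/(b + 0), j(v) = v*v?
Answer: -1731/8 ≈ -216.38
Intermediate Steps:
j(v) = v²
q(b) = 1/b
z(D, N) = D + N³ (z(D, N) = D + N²*N = D + N³)
-z(q((3 + 5)/(2 + 1)), 6) = -(1/((3 + 5)/(2 + 1)) + 6³) = -(1/(8/3) + 216) = -(3/8 + 216) = -1*1731/8 = -1731/8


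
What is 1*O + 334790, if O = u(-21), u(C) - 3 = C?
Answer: 334772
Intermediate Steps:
u(C) = 3 + C
O = -18 (O = 3 - 21 = -18)
1*O + 334790 = 1*(-18) + 334790 = -18 + 334790 = 334772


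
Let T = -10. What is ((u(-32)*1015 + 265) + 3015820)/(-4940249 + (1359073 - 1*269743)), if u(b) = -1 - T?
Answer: -3025220/3850919 ≈ -0.78558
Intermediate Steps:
u(b) = 9 (u(b) = -1 - 1*(-10) = -1 + 10 = 9)
((u(-32)*1015 + 265) + 3015820)/(-4940249 + (1359073 - 1*269743)) = ((9*1015 + 265) + 3015820)/(-4940249 + (1359073 - 1*269743)) = ((9135 + 265) + 3015820)/(-4940249 + (1359073 - 269743)) = (9400 + 3015820)/(-4940249 + 1089330) = 3025220/(-3850919) = 3025220*(-1/3850919) = -3025220/3850919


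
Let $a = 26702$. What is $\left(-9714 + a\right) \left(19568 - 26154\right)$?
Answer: $-111882968$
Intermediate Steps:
$\left(-9714 + a\right) \left(19568 - 26154\right) = \left(-9714 + 26702\right) \left(19568 - 26154\right) = 16988 \left(-6586\right) = -111882968$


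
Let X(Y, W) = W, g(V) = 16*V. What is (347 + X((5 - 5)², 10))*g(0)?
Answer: 0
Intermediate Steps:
(347 + X((5 - 5)², 10))*g(0) = (347 + 10)*(16*0) = 357*0 = 0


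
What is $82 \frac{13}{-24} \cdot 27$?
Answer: $- \frac{4797}{4} \approx -1199.3$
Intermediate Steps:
$82 \frac{13}{-24} \cdot 27 = 82 \cdot 13 \left(- \frac{1}{24}\right) 27 = 82 \left(- \frac{13}{24}\right) 27 = \left(- \frac{533}{12}\right) 27 = - \frac{4797}{4}$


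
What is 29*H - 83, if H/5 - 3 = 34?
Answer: 5282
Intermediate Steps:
H = 185 (H = 15 + 5*34 = 15 + 170 = 185)
29*H - 83 = 29*185 - 83 = 5365 - 83 = 5282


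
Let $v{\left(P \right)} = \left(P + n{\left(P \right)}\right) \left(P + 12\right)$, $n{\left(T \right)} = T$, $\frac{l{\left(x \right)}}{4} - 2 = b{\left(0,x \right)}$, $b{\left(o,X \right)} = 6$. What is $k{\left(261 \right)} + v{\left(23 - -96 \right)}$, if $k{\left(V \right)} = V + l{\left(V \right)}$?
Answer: $31471$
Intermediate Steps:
$l{\left(x \right)} = 32$ ($l{\left(x \right)} = 8 + 4 \cdot 6 = 8 + 24 = 32$)
$k{\left(V \right)} = 32 + V$ ($k{\left(V \right)} = V + 32 = 32 + V$)
$v{\left(P \right)} = 2 P \left(12 + P\right)$ ($v{\left(P \right)} = \left(P + P\right) \left(P + 12\right) = 2 P \left(12 + P\right)$)
$k{\left(261 \right)} + v{\left(23 - -96 \right)} = \left(32 + 261\right) + 2 \left(23 - -96\right) \left(12 + \left(23 - -96\right)\right) = 293 + 2 \left(23 + 96\right) \left(12 + \left(23 + 96\right)\right) = 293 + 2 \cdot 119 \left(12 + 119\right) = 293 + 2 \cdot 119 \cdot 131 = 293 + 31178 = 31471$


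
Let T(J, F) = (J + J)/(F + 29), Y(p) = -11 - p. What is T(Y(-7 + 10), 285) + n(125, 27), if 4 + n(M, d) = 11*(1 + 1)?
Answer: 2812/157 ≈ 17.911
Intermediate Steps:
n(M, d) = 18 (n(M, d) = -4 + 11*(1 + 1) = -4 + 11*2 = -4 + 22 = 18)
T(J, F) = 2*J/(29 + F) (T(J, F) = (2*J)/(29 + F) = 2*J/(29 + F))
T(Y(-7 + 10), 285) + n(125, 27) = 2*(-11 - (-7 + 10))/(29 + 285) + 18 = 2*(-11 - 1*3)/314 + 18 = 2*(-11 - 3)*(1/314) + 18 = 2*(-14)*(1/314) + 18 = -14/157 + 18 = 2812/157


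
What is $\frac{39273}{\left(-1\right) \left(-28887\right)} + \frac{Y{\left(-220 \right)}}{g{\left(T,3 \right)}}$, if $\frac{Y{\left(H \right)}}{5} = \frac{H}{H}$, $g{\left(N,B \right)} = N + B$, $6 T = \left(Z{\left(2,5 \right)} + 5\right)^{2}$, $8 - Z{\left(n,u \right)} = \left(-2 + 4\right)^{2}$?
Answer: $\frac{528293}{317757} \approx 1.6626$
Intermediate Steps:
$Z{\left(n,u \right)} = 4$ ($Z{\left(n,u \right)} = 8 - \left(-2 + 4\right)^{2} = 8 - 2^{2} = 8 - 4 = 4$)
$T = \frac{27}{2}$ ($T = \frac{\left(4 + 5\right)^{2}}{6} = \frac{9^{2}}{6} = \frac{1}{6} \cdot 81 = \frac{27}{2} \approx 13.5$)
$g{\left(N,B \right)} = B + N$
$Y{\left(H \right)} = 5$ ($Y{\left(H \right)} = 5 \frac{H}{H} = 5 \cdot 1 = 5$)
$\frac{39273}{\left(-1\right) \left(-28887\right)} + \frac{Y{\left(-220 \right)}}{g{\left(T,3 \right)}} = \frac{39273}{\left(-1\right) \left(-28887\right)} + \frac{5}{3 + \frac{27}{2}} = \frac{39273}{28887} + \frac{5}{\frac{33}{2}} = 39273 \cdot \frac{1}{28887} + 5 \cdot \frac{2}{33} = \frac{13091}{9629} + \frac{10}{33} = \frac{528293}{317757}$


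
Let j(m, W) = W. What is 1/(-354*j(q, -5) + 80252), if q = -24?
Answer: 1/82022 ≈ 1.2192e-5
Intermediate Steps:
1/(-354*j(q, -5) + 80252) = 1/(-354*(-5) + 80252) = 1/(1770 + 80252) = 1/82022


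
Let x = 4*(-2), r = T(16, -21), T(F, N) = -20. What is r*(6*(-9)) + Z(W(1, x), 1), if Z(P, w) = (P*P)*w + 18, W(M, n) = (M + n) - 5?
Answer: 1242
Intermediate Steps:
r = -20
x = -8
W(M, n) = -5 + M + n
Z(P, w) = 18 + w*P**2 (Z(P, w) = P**2*w + 18 = w*P**2 + 18 = 18 + w*P**2)
r*(6*(-9)) + Z(W(1, x), 1) = -120*(-9) + (18 + 1*(-5 + 1 - 8)**2) = -20*(-54) + (18 + 1*(-12)**2) = 1080 + (18 + 1*144) = 1080 + (18 + 144) = 1080 + 162 = 1242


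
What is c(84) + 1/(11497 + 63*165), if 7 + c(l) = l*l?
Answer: 154316709/21892 ≈ 7049.0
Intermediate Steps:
c(l) = -7 + l² (c(l) = -7 + l*l = -7 + l²)
c(84) + 1/(11497 + 63*165) = (-7 + 84²) + 1/(11497 + 63*165) = (-7 + 7056) + 1/(11497 + 10395) = 7049 + 1/21892 = 154316709/21892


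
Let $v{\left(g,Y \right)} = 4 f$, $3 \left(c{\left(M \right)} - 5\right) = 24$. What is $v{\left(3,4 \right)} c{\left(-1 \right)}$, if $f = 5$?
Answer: $260$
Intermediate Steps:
$c{\left(M \right)} = 13$ ($c{\left(M \right)} = 5 + \frac{1}{3} \cdot 24 = 5 + 8 = 13$)
$v{\left(g,Y \right)} = 20$ ($v{\left(g,Y \right)} = 4 \cdot 5 = 20$)
$v{\left(3,4 \right)} c{\left(-1 \right)} = 20 \cdot 13 = 260$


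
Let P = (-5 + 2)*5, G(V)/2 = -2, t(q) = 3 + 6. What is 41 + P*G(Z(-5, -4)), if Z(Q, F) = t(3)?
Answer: 101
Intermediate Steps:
t(q) = 9
Z(Q, F) = 9
G(V) = -4 (G(V) = 2*(-2) = -4)
P = -15 (P = -3*5 = -15)
41 + P*G(Z(-5, -4)) = 41 - 15*(-4) = 41 + 60 = 101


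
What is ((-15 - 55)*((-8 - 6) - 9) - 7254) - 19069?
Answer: -24713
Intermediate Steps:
((-15 - 55)*((-8 - 6) - 9) - 7254) - 19069 = (-70*(-14 - 9) - 7254) - 19069 = (-70*(-23) - 7254) - 19069 = (1610 - 7254) - 19069 = -5644 - 19069 = -24713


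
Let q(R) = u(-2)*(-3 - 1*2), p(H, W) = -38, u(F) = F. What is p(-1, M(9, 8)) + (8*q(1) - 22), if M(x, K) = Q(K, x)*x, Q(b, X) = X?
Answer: 20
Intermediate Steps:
M(x, K) = x² (M(x, K) = x*x = x²)
q(R) = 10 (q(R) = -2*(-3 - 1*2) = -2*(-3 - 2) = -2*(-5) = 10)
p(-1, M(9, 8)) + (8*q(1) - 22) = -38 + (8*10 - 22) = -38 + (80 - 22) = -38 + 58 = 20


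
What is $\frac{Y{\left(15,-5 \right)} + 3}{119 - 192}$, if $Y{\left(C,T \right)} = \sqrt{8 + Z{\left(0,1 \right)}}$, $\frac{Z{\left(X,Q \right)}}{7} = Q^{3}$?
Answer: $- \frac{3}{73} - \frac{\sqrt{15}}{73} \approx -0.09415$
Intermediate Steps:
$Z{\left(X,Q \right)} = 7 Q^{3}$
$Y{\left(C,T \right)} = \sqrt{15}$ ($Y{\left(C,T \right)} = \sqrt{8 + 7 \cdot 1^{3}} = \sqrt{8 + 7 \cdot 1} = \sqrt{8 + 7} = \sqrt{15}$)
$\frac{Y{\left(15,-5 \right)} + 3}{119 - 192} = \frac{\sqrt{15} + 3}{119 - 192} = \frac{3 + \sqrt{15}}{-73} = \left(3 + \sqrt{15}\right) \left(- \frac{1}{73}\right) = - \frac{3}{73} - \frac{\sqrt{15}}{73}$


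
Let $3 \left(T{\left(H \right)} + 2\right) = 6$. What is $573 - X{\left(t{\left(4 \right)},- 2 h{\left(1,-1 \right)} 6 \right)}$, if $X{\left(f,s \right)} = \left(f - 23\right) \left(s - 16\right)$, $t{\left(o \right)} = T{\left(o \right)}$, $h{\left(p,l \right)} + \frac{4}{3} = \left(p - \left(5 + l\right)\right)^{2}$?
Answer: $-1911$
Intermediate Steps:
$h{\left(p,l \right)} = - \frac{4}{3} + \left(-5 + p - l\right)^{2}$ ($h{\left(p,l \right)} = - \frac{4}{3} + \left(p - \left(5 + l\right)\right)^{2} = - \frac{4}{3} + \left(-5 + p - l\right)^{2}$)
$T{\left(H \right)} = 0$ ($T{\left(H \right)} = -2 + \frac{1}{3} \cdot 6 = -2 + 2 = 0$)
$t{\left(o \right)} = 0$
$X{\left(f,s \right)} = \left(-23 + f\right) \left(-16 + s\right)$
$573 - X{\left(t{\left(4 \right)},- 2 h{\left(1,-1 \right)} 6 \right)} = 573 - \left(368 - 23 - 2 \left(- \frac{4}{3} + \left(5 - 1 - 1\right)^{2}\right) 6 - 0 + 0 - 2 \left(- \frac{4}{3} + \left(5 - 1 - 1\right)^{2}\right) 6\right) = 573 - \left(368 - 23 - 2 \left(- \frac{4}{3} + \left(5 - 1 - 1\right)^{2}\right) 6 + 0 + 0 - 2 \left(- \frac{4}{3} + \left(5 - 1 - 1\right)^{2}\right) 6\right) = 573 - \left(368 - 23 - 2 \left(- \frac{4}{3} + 3^{2}\right) 6 + 0 + 0 - 2 \left(- \frac{4}{3} + 3^{2}\right) 6\right) = 573 - \left(368 - 23 - 2 \left(- \frac{4}{3} + 9\right) 6 + 0 + 0 - 2 \left(- \frac{4}{3} + 9\right) 6\right) = 573 - \left(368 - 23 \left(-2\right) \frac{23}{3} \cdot 6 + 0 + 0 \left(-2\right) \frac{23}{3} \cdot 6\right) = 573 - \left(368 - 23 \left(\left(- \frac{46}{3}\right) 6\right) + 0 + 0 \left(\left(- \frac{46}{3}\right) 6\right)\right) = 573 - \left(368 - -2116 + 0 + 0 \left(-92\right)\right) = 573 - \left(368 + 2116 + 0 + 0\right) = 573 - 2484 = -1911$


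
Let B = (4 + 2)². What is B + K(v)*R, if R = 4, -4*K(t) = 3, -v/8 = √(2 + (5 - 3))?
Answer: 33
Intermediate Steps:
v = -16 (v = -8*√(2 + (5 - 3)) = -8*√(2 + 2) = -8*√4 = -8*2 = -16)
K(t) = -¾ (K(t) = -¼*3 = -¾)
B = 36 (B = 6² = 36)
B + K(v)*R = 36 - ¾*4 = 36 - 3 = 33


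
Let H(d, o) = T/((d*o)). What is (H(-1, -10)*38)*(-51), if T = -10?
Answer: 1938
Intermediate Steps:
H(d, o) = -10/(d*o) (H(d, o) = -10*1/(d*o) = -10/(d*o))
(H(-1, -10)*38)*(-51) = (-10/(-1*(-10))*38)*(-51) = (-10*(-1)*(-1/10)*38)*(-51) = -1*38*(-51) = -38*(-51) = 1938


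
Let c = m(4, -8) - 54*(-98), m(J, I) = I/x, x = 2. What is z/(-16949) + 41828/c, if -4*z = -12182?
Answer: 86604771/11203289 ≈ 7.7303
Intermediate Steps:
z = 6091/2 (z = -¼*(-12182) = 6091/2 ≈ 3045.5)
m(J, I) = I/2
c = 5288 (c = (½)*(-8) - 54*(-98) = -4 + 5292 = 5288)
z/(-16949) + 41828/c = (6091/2)/(-16949) + 41828/5288 = (6091/2)*(-1/16949) + 41828*(1/5288) = -6091/33898 + 10457/1322 = 86604771/11203289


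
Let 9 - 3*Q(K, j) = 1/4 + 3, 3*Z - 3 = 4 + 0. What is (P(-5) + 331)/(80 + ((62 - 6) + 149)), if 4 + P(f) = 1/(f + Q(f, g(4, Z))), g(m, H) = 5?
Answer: 4029/3515 ≈ 1.1462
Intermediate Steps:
Z = 7/3 (Z = 1 + (4 + 0)/3 = 1 + (⅓)*4 = 1 + 4/3 = 7/3 ≈ 2.3333)
Q(K, j) = 23/12 (Q(K, j) = 3 - (1/4 + 3)/3 = 3 - (¼ + 3)/3 = 3 - ⅓*13/4 = 3 - 13/12 = 23/12)
P(f) = -4 + 1/(23/12 + f) (P(f) = -4 + 1/(f + 23/12) = -4 + 1/(23/12 + f))
(P(-5) + 331)/(80 + ((62 - 6) + 149)) = (16*(-5 - 3*(-5))/(23 + 12*(-5)) + 331)/(80 + ((62 - 6) + 149)) = (16*(-5 + 15)/(23 - 60) + 331)/(80 + (56 + 149)) = (16*10/(-37) + 331)/(80 + 205) = (16*(-1/37)*10 + 331)/285 = (-160/37 + 331)*(1/285) = (12087/37)*(1/285) = 4029/3515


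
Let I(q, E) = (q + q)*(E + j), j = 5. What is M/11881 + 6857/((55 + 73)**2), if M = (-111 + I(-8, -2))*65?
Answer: -87860623/194658304 ≈ -0.45136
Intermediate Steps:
I(q, E) = 2*q*(5 + E) (I(q, E) = (q + q)*(E + 5) = (2*q)*(5 + E) = 2*q*(5 + E))
M = -10335 (M = (-111 + 2*(-8)*(5 - 2))*65 = (-111 + 2*(-8)*3)*65 = (-111 - 48)*65 = -159*65 = -10335)
M/11881 + 6857/((55 + 73)**2) = -10335/11881 + 6857/((55 + 73)**2) = -10335*1/11881 + 6857/(128**2) = -10335/11881 + 6857/16384 = -87860623/194658304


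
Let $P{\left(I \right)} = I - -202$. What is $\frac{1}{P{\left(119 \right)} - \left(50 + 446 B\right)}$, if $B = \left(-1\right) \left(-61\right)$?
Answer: $- \frac{1}{26935} \approx -3.7126 \cdot 10^{-5}$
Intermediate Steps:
$B = 61$
$P{\left(I \right)} = 202 + I$ ($P{\left(I \right)} = I + 202 = 202 + I$)
$\frac{1}{P{\left(119 \right)} - \left(50 + 446 B\right)} = \frac{1}{\left(202 + 119\right) - 27256} = \frac{1}{321 - 27256} = \frac{1}{-26935} = - \frac{1}{26935}$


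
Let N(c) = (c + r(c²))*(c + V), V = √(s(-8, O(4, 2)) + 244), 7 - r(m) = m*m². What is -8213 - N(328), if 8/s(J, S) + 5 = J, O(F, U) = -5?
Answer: 408429314977968819 + 2490422652304738*√10283/13 ≈ 4.2786e+17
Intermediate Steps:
s(J, S) = 8/(-5 + J)
r(m) = 7 - m³ (r(m) = 7 - m*m² = 7 - m³)
V = 2*√10283/13 (V = √(8/(-5 - 8) + 244) = √(8/(-13) + 244) = √(8*(-1/13) + 244) = √(-8/13 + 244) = √(3164/13) = 2*√10283/13 ≈ 15.601)
N(c) = (c + 2*√10283/13)*(7 + c - c⁶) (N(c) = (c + (7 - (c²)³))*(c + 2*√10283/13) = (c + (7 - c⁶))*(c + 2*√10283/13) = (7 + c - c⁶)*(c + 2*√10283/13) = (c + 2*√10283/13)*(7 + c - c⁶))
-8213 - N(328) = -8213 - (328² - 1*328*(-7 + 328⁶) + (2/13)*328*√10283 + 2*√10283*(7 - 1*328⁶)/13) = -8213 - (107584 - 1*328*(-7 + 1245211326152704) + 656*√10283/13 + 2*√10283*(7 - 1*1245211326152704)/13) = -8213 - (107584 - 1*328*1245211326152697 + 656*√10283/13 + 2*√10283*(7 - 1245211326152704)/13) = -8213 - (107584 - 408429314978084616 + 656*√10283/13 + (2/13)*√10283*(-1245211326152697)) = -8213 - (107584 - 408429314978084616 + 656*√10283/13 - 2490422652305394*√10283/13) = -8213 - (-408429314977977032 - 2490422652304738*√10283/13) = -8213 + (408429314977977032 + 2490422652304738*√10283/13) = 408429314977968819 + 2490422652304738*√10283/13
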